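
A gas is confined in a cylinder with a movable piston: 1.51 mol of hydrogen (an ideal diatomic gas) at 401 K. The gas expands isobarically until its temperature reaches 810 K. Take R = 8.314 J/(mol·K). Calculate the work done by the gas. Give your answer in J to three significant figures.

W ≈ 5130 J

Isobaric: W = P ΔV = nR ΔT.
W = (1.51)(8.314)(810 − 401) = 5135 J.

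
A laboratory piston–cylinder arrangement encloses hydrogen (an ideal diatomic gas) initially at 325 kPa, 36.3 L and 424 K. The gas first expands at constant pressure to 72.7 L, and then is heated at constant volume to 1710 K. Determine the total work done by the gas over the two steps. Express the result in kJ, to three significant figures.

W_total ≈ 11.8 kJ

Step 1 (isobaric): W = PΔV = (325 kPa)(72.7 − 36.3 L) = 11830 J.
Step 2 (isochoric): W = 0 (constant volume).
W_total = 11830 + 0 = 11830 J.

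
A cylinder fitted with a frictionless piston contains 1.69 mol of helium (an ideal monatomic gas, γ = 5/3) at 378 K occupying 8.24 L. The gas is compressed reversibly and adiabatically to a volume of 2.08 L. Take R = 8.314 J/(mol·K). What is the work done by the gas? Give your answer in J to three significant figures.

W ≈ -12000 J

Adiabatic: TV^(γ−1) = const with γ = 5/3.
T₂ = T₁ (V₁/V₂)^(γ−1) = 378 × (8.24/2.08)^0.667 = 378 × 2.504 = 946.4 K.
W_by = nCᵥ(T₁ − T₂) = (1.69)(12.47)(378 − 946.4) = -11979 J.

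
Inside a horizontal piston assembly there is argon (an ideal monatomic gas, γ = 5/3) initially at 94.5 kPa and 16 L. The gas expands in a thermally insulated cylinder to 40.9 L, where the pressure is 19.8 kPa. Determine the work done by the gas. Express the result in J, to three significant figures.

Adiabatic: W = (P₁V₁ − P₂V₂)/(γ − 1) with γ = 5/3.
P₁V₁ = 1512 J, P₂V₂ = 809.8 J.
W = (1512 − 809.8) / 0.6667 = 1053 J.

W ≈ 1050 J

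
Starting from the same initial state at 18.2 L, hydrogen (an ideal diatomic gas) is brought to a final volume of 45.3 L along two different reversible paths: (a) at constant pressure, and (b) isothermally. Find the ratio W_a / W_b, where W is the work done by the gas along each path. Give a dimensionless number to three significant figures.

W_a / W_b ≈ 1.63

Path (a) isobaric: W = P₁(V₂ − V₁) → W_a/(P₁V₁) = 1.489.
Path (b) isothermal: W = P₁V₁ ln(V₂/V₁) → W_b/(P₁V₁) = 0.9119.
W_a / W_b = 1.489 / 0.9119 = 1.633.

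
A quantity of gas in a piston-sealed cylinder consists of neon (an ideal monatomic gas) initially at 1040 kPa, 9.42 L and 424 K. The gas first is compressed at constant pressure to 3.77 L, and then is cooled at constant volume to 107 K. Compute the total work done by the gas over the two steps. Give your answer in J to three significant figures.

W_total ≈ -5880 J

Step 1 (isobaric): W = PΔV = (1040 kPa)(3.77 − 9.42 L) = -5876 J.
Step 2 (isochoric): W = 0 (constant volume).
W_total = -5876 + 0 = -5876 J.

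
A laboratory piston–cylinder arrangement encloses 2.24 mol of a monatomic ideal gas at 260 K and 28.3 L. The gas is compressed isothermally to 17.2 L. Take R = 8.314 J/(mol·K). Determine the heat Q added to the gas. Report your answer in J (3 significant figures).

Q ≈ -2410 J

Isothermal ⇒ ΔU = 0, so Q = W = nRT ln(V₂/V₁).
Q = (2.24)(8.314)(260) ln(17.2/28.3) = 4842 × -0.498 = -2411 J.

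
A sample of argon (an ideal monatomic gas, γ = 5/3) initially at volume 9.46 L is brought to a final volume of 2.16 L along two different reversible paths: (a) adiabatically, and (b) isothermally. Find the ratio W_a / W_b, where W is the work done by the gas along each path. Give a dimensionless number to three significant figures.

W_a / W_b ≈ 1.70

Path (a) adiabatic: W = P₁V₁(1 − (V₁/V₂)^(γ−1))/(γ−1) → W_a/(P₁V₁) = -2.515.
Path (b) isothermal: W = P₁V₁ ln(V₂/V₁) → W_b/(P₁V₁) = -1.477.
W_a / W_b = -2.515 / -1.477 = 1.703.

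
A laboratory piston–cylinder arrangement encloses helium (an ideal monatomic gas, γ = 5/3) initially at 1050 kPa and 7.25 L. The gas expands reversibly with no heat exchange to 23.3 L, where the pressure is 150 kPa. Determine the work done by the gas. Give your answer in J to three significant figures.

W ≈ 6180 J

Adiabatic: W = (P₁V₁ − P₂V₂)/(γ − 1) with γ = 5/3.
P₁V₁ = 7612 J, P₂V₂ = 3495 J.
W = (7612 − 3495) / 0.6667 = 6176 J.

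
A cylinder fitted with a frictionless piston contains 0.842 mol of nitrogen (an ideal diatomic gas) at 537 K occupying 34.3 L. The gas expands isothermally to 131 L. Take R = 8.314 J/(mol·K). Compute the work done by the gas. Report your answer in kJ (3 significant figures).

W ≈ 5.04 kJ

Isothermal: W = nRT ln(V₂/V₁).
W = (0.842)(8.314)(537) × ln(131/34.3)
  = 3759 × 1.34
W_by_gas = 5038 J.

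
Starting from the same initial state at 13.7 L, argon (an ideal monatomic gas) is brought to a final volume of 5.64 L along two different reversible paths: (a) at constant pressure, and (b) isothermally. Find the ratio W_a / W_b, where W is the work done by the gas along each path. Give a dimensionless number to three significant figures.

Path (a) isobaric: W = P₁(V₂ − V₁) → W_a/(P₁V₁) = -0.5883.
Path (b) isothermal: W = P₁V₁ ln(V₂/V₁) → W_b/(P₁V₁) = -0.8875.
W_a / W_b = -0.5883 / -0.8875 = 0.6629.

W_a / W_b ≈ 0.663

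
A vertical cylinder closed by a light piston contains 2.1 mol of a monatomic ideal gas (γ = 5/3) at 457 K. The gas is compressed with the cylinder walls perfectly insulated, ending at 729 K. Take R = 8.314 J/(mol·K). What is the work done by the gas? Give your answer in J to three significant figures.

Adiabatic ⇒ Q = 0, so W_by = −ΔU = nCᵥ(T₁ − T₂).
Cᵥ = 3R/2 = 12.47 J/(mol·K).
W = (2.1)(12.47)(457 − 729) = -7123 J.

W ≈ -7120 J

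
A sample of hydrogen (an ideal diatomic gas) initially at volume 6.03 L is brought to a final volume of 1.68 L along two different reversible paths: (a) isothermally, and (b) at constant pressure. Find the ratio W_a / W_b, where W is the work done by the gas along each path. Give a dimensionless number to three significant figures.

Path (a) isothermal: W = P₁V₁ ln(V₂/V₁) → W_a/(P₁V₁) = -1.278.
Path (b) isobaric: W = P₁(V₂ − V₁) → W_b/(P₁V₁) = -0.7214.
W_a / W_b = -1.278 / -0.7214 = 1.772.

W_a / W_b ≈ 1.77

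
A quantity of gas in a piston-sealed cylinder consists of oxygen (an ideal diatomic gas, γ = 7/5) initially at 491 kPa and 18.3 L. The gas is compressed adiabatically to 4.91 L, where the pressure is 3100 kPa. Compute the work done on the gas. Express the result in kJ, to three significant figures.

Adiabatic: W = (P₁V₁ − P₂V₂)/(γ − 1) with γ = 7/5.
P₁V₁ = 8985 J, P₂V₂ = 15221 J.
W = (8985 − 15221) / 0.4 = -15589 J.
Work on gas = −W_by = 15589 J.

W ≈ 15.6 kJ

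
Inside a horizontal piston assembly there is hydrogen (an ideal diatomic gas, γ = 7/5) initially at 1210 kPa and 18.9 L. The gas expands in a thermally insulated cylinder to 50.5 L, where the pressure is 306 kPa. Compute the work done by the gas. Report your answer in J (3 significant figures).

W ≈ 18500 J

Adiabatic: W = (P₁V₁ − P₂V₂)/(γ − 1) with γ = 7/5.
P₁V₁ = 22869 J, P₂V₂ = 15453 J.
W = (22869 − 15453) / 0.4 = 18540 J.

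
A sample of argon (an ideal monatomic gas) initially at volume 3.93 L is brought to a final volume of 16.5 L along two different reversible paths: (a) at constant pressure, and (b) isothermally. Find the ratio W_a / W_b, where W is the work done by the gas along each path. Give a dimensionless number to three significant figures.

W_a / W_b ≈ 2.23

Path (a) isobaric: W = P₁(V₂ − V₁) → W_a/(P₁V₁) = 3.198.
Path (b) isothermal: W = P₁V₁ ln(V₂/V₁) → W_b/(P₁V₁) = 1.435.
W_a / W_b = 3.198 / 1.435 = 2.229.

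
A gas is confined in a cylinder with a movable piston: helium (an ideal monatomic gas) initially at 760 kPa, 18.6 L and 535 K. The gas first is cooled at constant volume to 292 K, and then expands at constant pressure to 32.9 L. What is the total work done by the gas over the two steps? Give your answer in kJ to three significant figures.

W_total ≈ 5.93 kJ

Step 1 (isochoric): W = 0 (constant volume).
After step 1: P = 414.8 kPa (V unchanged).
Step 2 (isobaric): W = PΔV = (414.8 kPa)(32.9 − 18.6 L) = 5932 J.
W_total = 0 + 5932 = 5932 J.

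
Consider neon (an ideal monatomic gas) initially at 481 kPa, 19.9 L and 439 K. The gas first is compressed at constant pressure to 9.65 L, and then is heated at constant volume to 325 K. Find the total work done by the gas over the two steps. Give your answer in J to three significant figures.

Step 1 (isobaric): W = PΔV = (481 kPa)(9.65 − 19.9 L) = -4930 J.
Step 2 (isochoric): W = 0 (constant volume).
W_total = -4930 + 0 = -4930 J.

W_total ≈ -4930 J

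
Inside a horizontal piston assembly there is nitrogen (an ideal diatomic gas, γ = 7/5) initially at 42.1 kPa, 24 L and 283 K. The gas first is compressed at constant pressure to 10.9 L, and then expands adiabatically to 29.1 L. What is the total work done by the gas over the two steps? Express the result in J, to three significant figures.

W_total ≈ -179 J

Step 1 (isobaric): W = PΔV = (42.1 kPa)(10.9 − 24 L) = -551.5 J.
After step 1: P = 42.1 kPa, V = 10.9 L, T = 128.5 K.
Step 2 (adiabatic): W = (P₁V₁ − P₂V₂)/(γ−1) = (458.9 − 309.8)/0.4 = 372.7 J.
W_total = -551.5 + 372.7 = -178.9 J.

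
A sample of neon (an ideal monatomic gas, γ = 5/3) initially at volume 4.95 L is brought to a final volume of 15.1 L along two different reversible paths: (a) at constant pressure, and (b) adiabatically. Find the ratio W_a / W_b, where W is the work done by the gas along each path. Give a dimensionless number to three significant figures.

Path (a) isobaric: W = P₁(V₂ − V₁) → W_a/(P₁V₁) = 2.051.
Path (b) adiabatic: W = P₁V₁(1 − (V₁/V₂)^(γ−1))/(γ−1) → W_b/(P₁V₁) = 0.7869.
W_a / W_b = 2.051 / 0.7869 = 2.606.

W_a / W_b ≈ 2.61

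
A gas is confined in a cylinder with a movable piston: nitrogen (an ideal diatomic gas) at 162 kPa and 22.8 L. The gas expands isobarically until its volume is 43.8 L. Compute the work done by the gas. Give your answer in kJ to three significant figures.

Isobaric: W = P ΔV.
W = (162 kPa)(43.8 − 22.8 L) = (162)(21) = 3402 J.

W ≈ 3.40 kJ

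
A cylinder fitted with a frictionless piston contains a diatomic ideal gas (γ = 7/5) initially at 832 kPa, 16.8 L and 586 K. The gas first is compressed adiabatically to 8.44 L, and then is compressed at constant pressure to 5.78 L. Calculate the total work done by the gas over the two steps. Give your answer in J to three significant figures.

Step 1 (adiabatic): W = (P₁V₁ − P₂V₂)/(γ−1) = (13978 − 18409)/0.4 = -11077 J.
After step 1: P = 2181 kPa, V = 8.44 L, T = 771.8 K.
Step 2 (isobaric): W = PΔV = (2181 kPa)(5.78 − 8.44 L) = -5802 J.
W_total = -11077 − 5802 = -16879 J.

W_total ≈ -16900 J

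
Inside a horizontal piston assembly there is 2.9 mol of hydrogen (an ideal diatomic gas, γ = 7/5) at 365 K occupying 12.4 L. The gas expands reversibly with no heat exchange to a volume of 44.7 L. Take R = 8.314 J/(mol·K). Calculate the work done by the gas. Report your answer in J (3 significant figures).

W ≈ 8830 J

Adiabatic: TV^(γ−1) = const with γ = 7/5.
T₂ = T₁ (V₁/V₂)^(γ−1) = 365 × (12.4/44.7)^0.4 = 365 × 0.5988 = 218.5 K.
W_by = nCᵥ(T₁ − T₂) = (2.9)(20.79)(365 − 218.5) = 8828 J.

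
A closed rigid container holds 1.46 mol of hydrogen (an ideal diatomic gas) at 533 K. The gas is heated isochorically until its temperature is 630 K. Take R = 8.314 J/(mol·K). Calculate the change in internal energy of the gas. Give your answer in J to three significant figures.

Constant volume ⇒ W = 0, so Q = ΔU = nCᵥΔT with Cᵥ = 5R/2 = 20.79 J/(mol·K).
ΔU = (1.46)(20.79)(630 − 533) = 2944 J.

ΔU ≈ 2940 J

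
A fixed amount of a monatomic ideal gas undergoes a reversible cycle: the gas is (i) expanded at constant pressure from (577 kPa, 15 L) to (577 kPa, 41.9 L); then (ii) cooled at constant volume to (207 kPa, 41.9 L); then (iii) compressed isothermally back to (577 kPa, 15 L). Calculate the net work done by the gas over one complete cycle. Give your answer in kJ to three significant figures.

Leg (i): W = PΔV = (577)(41.9 − 15) = 15521 J.
Leg (ii): W = 0.
Leg (iii): W = PᵢVᵢ ln(V_f/Vᵢ) = (8673) ln(15/41.9) = -8910 J.
W_net = 15521 − 8910 = 6612 J.

W_net ≈ 6.61 kJ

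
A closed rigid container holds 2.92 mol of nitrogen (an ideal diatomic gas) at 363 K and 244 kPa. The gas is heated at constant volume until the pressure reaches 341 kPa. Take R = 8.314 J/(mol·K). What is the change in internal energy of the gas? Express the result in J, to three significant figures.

ΔU ≈ 8760 J

Constant volume ⇒ W = 0, so Q = ΔU = nCᵥΔT with Cᵥ = 5R/2 = 20.79 J/(mol·K).
At constant V, T₂/T₁ = P₂/P₁ ⇒ ΔT = T₁(P₂/P₁ − 1) = 363·(341/244 − 1) = 144.3 K.
ΔU = (2.92)(20.79)(144.3) = 8758 J.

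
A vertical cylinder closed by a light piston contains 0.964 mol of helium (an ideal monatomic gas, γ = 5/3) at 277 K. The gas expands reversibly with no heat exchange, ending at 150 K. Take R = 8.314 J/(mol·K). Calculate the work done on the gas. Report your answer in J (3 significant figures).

W ≈ -1530 J

Adiabatic ⇒ Q = 0, so W_by = −ΔU = nCᵥ(T₁ − T₂).
Cᵥ = 3R/2 = 12.47 J/(mol·K).
W = (0.964)(12.47)(277 − 150) = 1527 J.
Work on gas = −W_by = -1527 J.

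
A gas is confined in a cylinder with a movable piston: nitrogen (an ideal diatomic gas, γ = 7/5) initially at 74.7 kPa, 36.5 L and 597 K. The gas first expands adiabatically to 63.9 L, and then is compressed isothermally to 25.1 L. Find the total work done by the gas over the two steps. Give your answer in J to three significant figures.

Step 1 (adiabatic): W = (P₁V₁ − P₂V₂)/(γ−1) = (2727 − 2179)/0.4 = 1368 J.
After step 1: P = 34.11 kPa, V = 63.9 L, T = 477.2 K.
Step 2 (isothermal): W = P₁V₁ ln(V₂/V₁) = (2179) ln(25.1/63.9) = -2037 J.
W_total = 1368 − 2037 = -668.6 J.

W_total ≈ -669 J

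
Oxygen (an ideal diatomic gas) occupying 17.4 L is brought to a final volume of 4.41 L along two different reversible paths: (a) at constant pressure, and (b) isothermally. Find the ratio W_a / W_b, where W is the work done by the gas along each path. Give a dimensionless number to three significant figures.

W_a / W_b ≈ 0.544

Path (a) isobaric: W = P₁(V₂ − V₁) → W_a/(P₁V₁) = -0.7466.
Path (b) isothermal: W = P₁V₁ ln(V₂/V₁) → W_b/(P₁V₁) = -1.373.
W_a / W_b = -0.7466 / -1.373 = 0.5439.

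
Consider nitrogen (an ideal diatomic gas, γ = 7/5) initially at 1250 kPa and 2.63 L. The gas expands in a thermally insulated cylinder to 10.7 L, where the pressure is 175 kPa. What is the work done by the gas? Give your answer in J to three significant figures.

Adiabatic: W = (P₁V₁ − P₂V₂)/(γ − 1) with γ = 7/5.
P₁V₁ = 3288 J, P₂V₂ = 1872 J.
W = (3288 − 1872) / 0.4 = 3538 J.

W ≈ 3540 J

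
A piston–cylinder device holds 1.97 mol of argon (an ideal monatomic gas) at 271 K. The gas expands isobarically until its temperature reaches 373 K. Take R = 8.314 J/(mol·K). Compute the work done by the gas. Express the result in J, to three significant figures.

Isobaric: W = P ΔV = nR ΔT.
W = (1.97)(8.314)(373 − 271) = 1671 J.

W ≈ 1670 J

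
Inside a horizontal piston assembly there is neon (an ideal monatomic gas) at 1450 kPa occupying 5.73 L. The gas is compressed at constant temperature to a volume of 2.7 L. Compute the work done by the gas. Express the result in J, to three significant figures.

W ≈ -6250 J

Isothermal: W = nRT ln(V₂/V₁) = P₁V₁ ln(V₂/V₁).
P₁V₁ = (1450 kPa)(5.73 L) = 8308 J.
W = 8308 × ln(2.7/5.73) = 8308 × -0.7525
W_by_gas = -6252 J.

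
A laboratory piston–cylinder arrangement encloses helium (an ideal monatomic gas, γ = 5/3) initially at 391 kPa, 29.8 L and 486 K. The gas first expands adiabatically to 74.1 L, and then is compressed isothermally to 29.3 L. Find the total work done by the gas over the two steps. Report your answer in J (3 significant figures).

Step 1 (adiabatic): W = (P₁V₁ − P₂V₂)/(γ−1) = (11652 − 6348)/0.667 = 7955 J.
After step 1: P = 85.67 kPa, V = 74.1 L, T = 264.8 K.
Step 2 (isothermal): W = P₁V₁ ln(V₂/V₁) = (6348) ln(29.3/74.1) = -5890 J.
W_total = 7955 − 5890 = 2065 J.

W_total ≈ 2070 J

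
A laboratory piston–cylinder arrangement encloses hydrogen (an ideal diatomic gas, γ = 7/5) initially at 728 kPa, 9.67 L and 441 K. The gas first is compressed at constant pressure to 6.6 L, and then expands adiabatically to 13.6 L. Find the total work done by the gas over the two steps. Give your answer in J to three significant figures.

Step 1 (isobaric): W = PΔV = (728 kPa)(6.6 − 9.67 L) = -2235 J.
After step 1: P = 728 kPa, V = 6.6 L, T = 301 K.
Step 2 (adiabatic): W = (P₁V₁ − P₂V₂)/(γ−1) = (4805 − 3598)/0.4 = 3017 J.
W_total = -2235 + 3017 = 781.7 J.

W_total ≈ 782 J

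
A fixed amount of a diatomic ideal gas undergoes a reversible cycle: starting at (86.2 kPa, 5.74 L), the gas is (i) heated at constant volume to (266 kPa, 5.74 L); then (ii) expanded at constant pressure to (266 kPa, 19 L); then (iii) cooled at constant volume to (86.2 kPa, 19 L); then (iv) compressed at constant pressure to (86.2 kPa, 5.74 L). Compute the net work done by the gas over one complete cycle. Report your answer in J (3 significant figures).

Constant-volume legs do no work.
W(ii) = (266)(19 − 5.74) = 3527 J; W(iv) = (86.2)(5.74 − 19) = -1143 J.
W_net = 3527 − 1143 = 2384 J (the clockwise enclosed area).

W_net ≈ 2380 J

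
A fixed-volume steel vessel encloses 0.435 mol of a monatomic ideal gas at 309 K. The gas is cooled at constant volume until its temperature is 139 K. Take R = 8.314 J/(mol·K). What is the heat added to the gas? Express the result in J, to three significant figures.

Q ≈ -922 J

Constant volume ⇒ W = 0, so Q = ΔU = nCᵥΔT with Cᵥ = 3R/2 = 12.47 J/(mol·K).
ΔU = (0.435)(12.47)(139 − 309) = -922.2 J.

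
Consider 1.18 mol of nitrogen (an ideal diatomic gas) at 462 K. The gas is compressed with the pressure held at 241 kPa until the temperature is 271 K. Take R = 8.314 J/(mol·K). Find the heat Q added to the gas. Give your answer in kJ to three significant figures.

Q ≈ -6.56 kJ

Isobaric: W = nRΔT = (1.18)(8.314)(-191) = -1874 J.
ΔU = nCᵥΔT with Cᵥ = 5R/2: ΔU = (1.18)(20.79)(-191) = -4685 J.
Q = ΔU + W = -4685 − 1874 = -6558 J.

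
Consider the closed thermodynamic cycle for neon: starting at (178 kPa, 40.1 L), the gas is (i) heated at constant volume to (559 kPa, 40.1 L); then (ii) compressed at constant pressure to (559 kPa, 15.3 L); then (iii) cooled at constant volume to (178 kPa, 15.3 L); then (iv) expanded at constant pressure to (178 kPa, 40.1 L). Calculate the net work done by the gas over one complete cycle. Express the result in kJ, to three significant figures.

W_net ≈ -9.45 kJ

Constant-volume legs do no work.
W(ii) = (559)(15.3 − 40.1) = -13863 J; W(iv) = (178)(40.1 − 15.3) = 4414 J.
W_net = -13863 + 4414 = -9449 J (the counter-clockwise enclosed area).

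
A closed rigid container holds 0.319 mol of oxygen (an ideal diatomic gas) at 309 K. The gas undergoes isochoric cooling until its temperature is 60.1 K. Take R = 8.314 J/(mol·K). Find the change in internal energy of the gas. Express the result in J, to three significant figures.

ΔU ≈ -1650 J

Constant volume ⇒ W = 0, so Q = ΔU = nCᵥΔT with Cᵥ = 5R/2 = 20.79 J/(mol·K).
ΔU = (0.319)(20.79)(60.1 − 309) = -1650 J.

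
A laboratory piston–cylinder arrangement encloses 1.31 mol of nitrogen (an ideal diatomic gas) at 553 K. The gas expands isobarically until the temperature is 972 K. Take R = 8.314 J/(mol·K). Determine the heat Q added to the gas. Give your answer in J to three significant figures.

Isobaric: W = nRΔT = (1.31)(8.314)(419) = 4563 J.
ΔU = nCᵥΔT with Cᵥ = 5R/2: ΔU = (1.31)(20.79)(419) = 11409 J.
Q = ΔU + W = 11409 + 4563 = 15972 J.

Q ≈ 16000 J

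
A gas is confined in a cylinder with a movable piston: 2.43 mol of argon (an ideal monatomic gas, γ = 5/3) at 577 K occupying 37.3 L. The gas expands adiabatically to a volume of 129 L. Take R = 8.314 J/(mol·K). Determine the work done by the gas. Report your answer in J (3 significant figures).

W ≈ 9840 J

Adiabatic: TV^(γ−1) = const with γ = 5/3.
T₂ = T₁ (V₁/V₂)^(γ−1) = 577 × (37.3/129)^0.667 = 577 × 0.4373 = 252.3 K.
W_by = nCᵥ(T₁ − T₂) = (2.43)(12.47)(577 − 252.3) = 9840 J.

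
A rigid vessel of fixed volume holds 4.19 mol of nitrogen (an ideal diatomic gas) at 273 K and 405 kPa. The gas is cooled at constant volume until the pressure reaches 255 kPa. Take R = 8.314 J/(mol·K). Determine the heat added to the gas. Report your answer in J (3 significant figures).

Q ≈ -8810 J

Constant volume ⇒ W = 0, so Q = ΔU = nCᵥΔT with Cᵥ = 5R/2 = 20.79 J/(mol·K).
At constant V, T₂/T₁ = P₂/P₁ ⇒ ΔT = T₁(P₂/P₁ − 1) = 273·(255/405 − 1) = -101.1 K.
ΔU = (4.19)(20.79)(-101.1) = -8806 J.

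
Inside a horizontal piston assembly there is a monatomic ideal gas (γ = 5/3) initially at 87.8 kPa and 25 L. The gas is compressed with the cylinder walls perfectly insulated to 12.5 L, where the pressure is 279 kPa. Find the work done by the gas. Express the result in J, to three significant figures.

W ≈ -1940 J

Adiabatic: W = (P₁V₁ − P₂V₂)/(γ − 1) with γ = 5/3.
P₁V₁ = 2195 J, P₂V₂ = 3488 J.
W = (2195 − 3488) / 0.6667 = -1939 J.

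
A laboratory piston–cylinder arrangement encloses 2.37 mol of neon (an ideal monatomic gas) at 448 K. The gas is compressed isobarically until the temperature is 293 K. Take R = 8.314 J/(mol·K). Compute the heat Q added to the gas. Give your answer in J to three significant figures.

Q ≈ -7640 J

Isobaric: W = nRΔT = (2.37)(8.314)(-155) = -3054 J.
ΔU = nCᵥΔT with Cᵥ = 3R/2: ΔU = (2.37)(12.47)(-155) = -4581 J.
Q = ΔU + W = -4581 − 3054 = -7635 J.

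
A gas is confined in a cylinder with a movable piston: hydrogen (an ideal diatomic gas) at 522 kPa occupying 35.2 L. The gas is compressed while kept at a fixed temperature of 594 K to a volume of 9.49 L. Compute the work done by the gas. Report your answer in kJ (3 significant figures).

W ≈ -24.1 kJ

Isothermal: W = nRT ln(V₂/V₁) = P₁V₁ ln(V₂/V₁).
P₁V₁ = (522 kPa)(35.2 L) = 18374 J.
W = 18374 × ln(9.49/35.2) = 18374 × -1.311
W_by_gas = -24085 J.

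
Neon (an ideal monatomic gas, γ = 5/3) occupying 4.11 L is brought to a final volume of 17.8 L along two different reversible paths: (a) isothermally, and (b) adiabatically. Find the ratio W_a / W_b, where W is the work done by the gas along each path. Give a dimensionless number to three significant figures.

W_a / W_b ≈ 1.57

Path (a) isothermal: W = P₁V₁ ln(V₂/V₁) → W_a/(P₁V₁) = 1.466.
Path (b) adiabatic: W = P₁V₁(1 − (V₁/V₂)^(γ−1))/(γ−1) → W_b/(P₁V₁) = 0.9354.
W_a / W_b = 1.466 / 0.9354 = 1.567.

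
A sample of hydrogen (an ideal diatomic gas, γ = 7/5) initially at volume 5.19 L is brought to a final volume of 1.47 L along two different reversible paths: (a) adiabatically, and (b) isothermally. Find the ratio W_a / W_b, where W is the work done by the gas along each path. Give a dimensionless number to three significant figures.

Path (a) adiabatic: W = P₁V₁(1 − (V₁/V₂)^(γ−1))/(γ−1) → W_a/(P₁V₁) = -1.641.
Path (b) isothermal: W = P₁V₁ ln(V₂/V₁) → W_b/(P₁V₁) = -1.261.
W_a / W_b = -1.641 / -1.261 = 1.301.

W_a / W_b ≈ 1.30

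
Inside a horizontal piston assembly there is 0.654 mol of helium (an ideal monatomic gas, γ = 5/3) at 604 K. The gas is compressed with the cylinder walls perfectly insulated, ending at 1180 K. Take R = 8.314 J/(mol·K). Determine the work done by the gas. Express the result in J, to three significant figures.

W ≈ -4700 J

Adiabatic ⇒ Q = 0, so W_by = −ΔU = nCᵥ(T₁ − T₂).
Cᵥ = 3R/2 = 12.47 J/(mol·K).
W = (0.654)(12.47)(604 − 1180) = -4698 J.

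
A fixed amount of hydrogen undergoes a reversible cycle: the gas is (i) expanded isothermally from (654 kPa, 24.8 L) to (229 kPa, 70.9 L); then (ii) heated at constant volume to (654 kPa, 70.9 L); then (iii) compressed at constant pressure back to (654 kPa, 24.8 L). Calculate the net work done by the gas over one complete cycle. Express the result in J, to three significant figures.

W_net ≈ -13100 J

Leg (i): W = PᵢVᵢ ln(V_f/Vᵢ) = (16219) ln(70.9/24.8) = 17037 J.
Leg (ii): W = 0.
Leg (iii): W = PΔV = (654)(24.8 − 70.9) = -30149 J.
W_net = 17037 − 30149 = -13112 J.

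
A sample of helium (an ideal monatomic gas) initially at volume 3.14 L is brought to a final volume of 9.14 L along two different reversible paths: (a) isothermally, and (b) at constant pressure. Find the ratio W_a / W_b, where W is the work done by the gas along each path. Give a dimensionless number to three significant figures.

W_a / W_b ≈ 0.559

Path (a) isothermal: W = P₁V₁ ln(V₂/V₁) → W_a/(P₁V₁) = 1.068.
Path (b) isobaric: W = P₁(V₂ − V₁) → W_b/(P₁V₁) = 1.911.
W_a / W_b = 1.068 / 1.911 = 0.5591.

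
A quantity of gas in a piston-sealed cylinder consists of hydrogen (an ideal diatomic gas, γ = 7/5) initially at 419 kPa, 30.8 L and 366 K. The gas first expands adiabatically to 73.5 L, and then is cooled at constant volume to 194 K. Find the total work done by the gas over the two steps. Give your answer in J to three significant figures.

Step 1 (adiabatic): W = (P₁V₁ − P₂V₂)/(γ−1) = (12905 − 9113)/0.4 = 9480 J.
Step 2 (isochoric): W = 0 (constant volume).
W_total = 9480 + 0 = 9480 J.

W_total ≈ 9480 J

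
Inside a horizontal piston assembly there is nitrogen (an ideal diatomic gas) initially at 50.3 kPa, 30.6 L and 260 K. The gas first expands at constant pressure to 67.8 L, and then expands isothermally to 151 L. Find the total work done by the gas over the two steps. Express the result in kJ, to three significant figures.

Step 1 (isobaric): W = PΔV = (50.3 kPa)(67.8 − 30.6 L) = 1871 J.
After step 1: P = 50.3 kPa, V = 67.8 L, T = 576.1 K.
Step 2 (isothermal): W = P₁V₁ ln(V₂/V₁) = (3410) ln(151/67.8) = 2731 J.
W_total = 1871 + 2731 = 4602 J.

W_total ≈ 4.60 kJ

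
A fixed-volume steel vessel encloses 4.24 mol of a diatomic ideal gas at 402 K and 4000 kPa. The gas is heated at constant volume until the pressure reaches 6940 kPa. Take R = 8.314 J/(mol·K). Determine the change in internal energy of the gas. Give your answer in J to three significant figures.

ΔU ≈ 26000 J

Constant volume ⇒ W = 0, so Q = ΔU = nCᵥΔT with Cᵥ = 5R/2 = 20.79 J/(mol·K).
At constant V, T₂/T₁ = P₂/P₁ ⇒ ΔT = T₁(P₂/P₁ − 1) = 402·(6940/4000 − 1) = 295.5 K.
ΔU = (4.24)(20.79)(295.5) = 26039 J.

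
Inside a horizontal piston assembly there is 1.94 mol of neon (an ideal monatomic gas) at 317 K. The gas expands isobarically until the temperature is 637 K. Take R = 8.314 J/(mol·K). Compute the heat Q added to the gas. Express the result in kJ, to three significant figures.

Q ≈ 12.9 kJ

Isobaric: W = nRΔT = (1.94)(8.314)(320) = 5161 J.
ΔU = nCᵥΔT with Cᵥ = 3R/2: ΔU = (1.94)(12.47)(320) = 7742 J.
Q = ΔU + W = 7742 + 5161 = 12903 J.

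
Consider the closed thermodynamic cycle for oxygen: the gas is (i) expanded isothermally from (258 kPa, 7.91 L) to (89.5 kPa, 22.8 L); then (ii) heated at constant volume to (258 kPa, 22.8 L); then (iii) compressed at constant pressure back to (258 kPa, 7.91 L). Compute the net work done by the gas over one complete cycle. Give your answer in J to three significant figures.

W_net ≈ -1680 J

Leg (i): W = PᵢVᵢ ln(V_f/Vᵢ) = (2041) ln(22.8/7.91) = 2160 J.
Leg (ii): W = 0.
Leg (iii): W = PΔV = (258)(7.91 − 22.8) = -3842 J.
W_net = 2160 − 3842 = -1681 J.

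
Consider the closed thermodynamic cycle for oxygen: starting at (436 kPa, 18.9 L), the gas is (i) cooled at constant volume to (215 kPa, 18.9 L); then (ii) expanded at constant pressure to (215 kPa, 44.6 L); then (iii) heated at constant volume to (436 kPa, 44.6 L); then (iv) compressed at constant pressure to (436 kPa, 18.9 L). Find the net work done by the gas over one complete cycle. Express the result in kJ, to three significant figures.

Constant-volume legs do no work.
W(ii) = (215)(44.6 − 18.9) = 5526 J; W(iv) = (436)(18.9 − 44.6) = -11205 J.
W_net = 5526 − 11205 = -5680 J (the counter-clockwise enclosed area).

W_net ≈ -5.68 kJ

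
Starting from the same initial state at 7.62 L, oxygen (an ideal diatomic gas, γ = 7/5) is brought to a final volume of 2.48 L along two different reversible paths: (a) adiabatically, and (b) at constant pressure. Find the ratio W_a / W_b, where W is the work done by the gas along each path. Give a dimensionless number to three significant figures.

W_a / W_b ≈ 2.10

Path (a) adiabatic: W = P₁V₁(1 − (V₁/V₂)^(γ−1))/(γ−1) → W_a/(P₁V₁) = -1.417.
Path (b) isobaric: W = P₁(V₂ − V₁) → W_b/(P₁V₁) = -0.6745.
W_a / W_b = -1.417 / -0.6745 = 2.101.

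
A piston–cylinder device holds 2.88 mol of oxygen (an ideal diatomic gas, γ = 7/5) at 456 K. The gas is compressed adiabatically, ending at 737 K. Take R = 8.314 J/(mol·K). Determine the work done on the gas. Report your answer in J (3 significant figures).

W ≈ 16800 J

Adiabatic ⇒ Q = 0, so W_by = −ΔU = nCᵥ(T₁ − T₂).
Cᵥ = 5R/2 = 20.79 J/(mol·K).
W = (2.88)(20.79)(456 − 737) = -16821 J.
Work on gas = −W_by = 16821 J.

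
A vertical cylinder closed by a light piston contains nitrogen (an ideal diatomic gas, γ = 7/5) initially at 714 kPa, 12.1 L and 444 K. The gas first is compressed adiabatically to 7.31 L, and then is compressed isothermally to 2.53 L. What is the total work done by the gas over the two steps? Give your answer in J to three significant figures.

Step 1 (adiabatic): W = (P₁V₁ − P₂V₂)/(γ−1) = (8639 − 10569)/0.4 = -4824 J.
After step 1: P = 1446 kPa, V = 7.31 L, T = 543.2 K.
Step 2 (isothermal): W = P₁V₁ ln(V₂/V₁) = (10569) ln(2.53/7.31) = -11214 J.
W_total = -4824 − 11214 = -16038 J.

W_total ≈ -16000 J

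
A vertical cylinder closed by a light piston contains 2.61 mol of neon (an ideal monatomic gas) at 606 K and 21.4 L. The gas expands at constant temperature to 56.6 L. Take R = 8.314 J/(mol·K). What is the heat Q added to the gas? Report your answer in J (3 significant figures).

Q ≈ 12800 J

Isothermal ⇒ ΔU = 0, so Q = W = nRT ln(V₂/V₁).
Q = (2.61)(8.314)(606) ln(56.6/21.4) = 13150 × 0.9726 = 12790 J.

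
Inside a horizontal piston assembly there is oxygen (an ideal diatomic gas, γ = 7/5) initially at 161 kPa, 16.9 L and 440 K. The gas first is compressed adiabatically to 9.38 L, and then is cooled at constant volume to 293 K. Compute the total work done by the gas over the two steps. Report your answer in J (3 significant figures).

W_total ≈ -1810 J

Step 1 (adiabatic): W = (P₁V₁ − P₂V₂)/(γ−1) = (2721 − 3443)/0.4 = -1806 J.
Step 2 (isochoric): W = 0 (constant volume).
W_total = -1806 + 0 = -1806 J.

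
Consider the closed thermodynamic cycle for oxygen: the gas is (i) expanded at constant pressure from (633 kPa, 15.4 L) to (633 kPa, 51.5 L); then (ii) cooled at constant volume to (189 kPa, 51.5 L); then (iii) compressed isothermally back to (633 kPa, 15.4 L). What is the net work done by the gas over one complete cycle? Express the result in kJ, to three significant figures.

W_net ≈ 11.1 kJ

Leg (i): W = PΔV = (633)(51.5 − 15.4) = 22851 J.
Leg (ii): W = 0.
Leg (iii): W = PᵢVᵢ ln(V_f/Vᵢ) = (9734) ln(15.4/51.5) = -11750 J.
W_net = 22851 − 11750 = 11101 J.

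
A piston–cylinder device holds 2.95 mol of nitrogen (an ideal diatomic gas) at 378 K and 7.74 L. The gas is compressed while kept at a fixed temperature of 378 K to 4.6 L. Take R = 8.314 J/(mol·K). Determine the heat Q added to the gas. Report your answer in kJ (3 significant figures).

Q ≈ -4.82 kJ

Isothermal ⇒ ΔU = 0, so Q = W = nRT ln(V₂/V₁).
Q = (2.95)(8.314)(378) ln(4.6/7.74) = 9271 × -0.5203 = -4824 J.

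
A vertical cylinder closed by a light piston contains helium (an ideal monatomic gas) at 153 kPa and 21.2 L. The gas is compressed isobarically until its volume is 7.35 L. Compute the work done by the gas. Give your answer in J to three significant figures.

W ≈ -2120 J

Isobaric: W = P ΔV.
W = (153 kPa)(7.35 − 21.2 L) = (153)(-13.85) = -2119 J.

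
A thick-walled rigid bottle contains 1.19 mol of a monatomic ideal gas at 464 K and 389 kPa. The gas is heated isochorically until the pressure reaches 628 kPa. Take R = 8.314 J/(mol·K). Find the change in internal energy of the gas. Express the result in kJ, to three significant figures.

ΔU ≈ 4.23 kJ

Constant volume ⇒ W = 0, so Q = ΔU = nCᵥΔT with Cᵥ = 3R/2 = 12.47 J/(mol·K).
At constant V, T₂/T₁ = P₂/P₁ ⇒ ΔT = T₁(P₂/P₁ − 1) = 464·(628/389 − 1) = 285.1 K.
ΔU = (1.19)(12.47)(285.1) = 4231 J.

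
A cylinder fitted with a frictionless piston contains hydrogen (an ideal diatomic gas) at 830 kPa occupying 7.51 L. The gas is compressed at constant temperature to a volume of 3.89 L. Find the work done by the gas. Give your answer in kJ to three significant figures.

Isothermal: W = nRT ln(V₂/V₁) = P₁V₁ ln(V₂/V₁).
P₁V₁ = (830 kPa)(7.51 L) = 6233 J.
W = 6233 × ln(3.89/7.51) = 6233 × -0.6578
W_by_gas = -4100 J.

W ≈ -4.10 kJ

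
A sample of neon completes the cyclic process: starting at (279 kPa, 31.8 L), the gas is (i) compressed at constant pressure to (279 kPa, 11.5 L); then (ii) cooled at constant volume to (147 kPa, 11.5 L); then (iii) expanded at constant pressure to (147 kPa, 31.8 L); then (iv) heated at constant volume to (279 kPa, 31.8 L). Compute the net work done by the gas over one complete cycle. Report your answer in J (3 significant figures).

Constant-volume legs do no work.
W(i) = (279)(11.5 − 31.8) = -5664 J; W(iii) = (147)(31.8 − 11.5) = 2984 J.
W_net = -5664 + 2984 = -2680 J (the counter-clockwise enclosed area).

W_net ≈ -2680 J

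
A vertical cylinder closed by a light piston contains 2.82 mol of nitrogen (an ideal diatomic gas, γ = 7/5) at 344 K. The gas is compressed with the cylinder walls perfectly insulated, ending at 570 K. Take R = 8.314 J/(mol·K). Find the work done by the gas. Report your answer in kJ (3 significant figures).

Adiabatic ⇒ Q = 0, so W_by = −ΔU = nCᵥ(T₁ − T₂).
Cᵥ = 5R/2 = 20.79 J/(mol·K).
W = (2.82)(20.79)(344 − 570) = -13247 J.

W ≈ -13.2 kJ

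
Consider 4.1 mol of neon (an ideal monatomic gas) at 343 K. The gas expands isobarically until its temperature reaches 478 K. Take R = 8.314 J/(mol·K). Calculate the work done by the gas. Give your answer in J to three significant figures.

Isobaric: W = P ΔV = nR ΔT.
W = (4.1)(8.314)(478 − 343) = 4602 J.

W ≈ 4600 J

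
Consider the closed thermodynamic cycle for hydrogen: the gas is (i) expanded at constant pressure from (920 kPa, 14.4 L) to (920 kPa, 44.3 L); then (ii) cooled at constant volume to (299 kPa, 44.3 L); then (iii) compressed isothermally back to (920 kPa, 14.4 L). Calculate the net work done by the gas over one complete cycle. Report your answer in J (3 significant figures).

Leg (i): W = PΔV = (920)(44.3 − 14.4) = 27508 J.
Leg (ii): W = 0.
Leg (iii): W = PᵢVᵢ ln(V_f/Vᵢ) = (13246) ln(14.4/44.3) = -14885 J.
W_net = 27508 − 14885 = 12623 J.

W_net ≈ 12600 J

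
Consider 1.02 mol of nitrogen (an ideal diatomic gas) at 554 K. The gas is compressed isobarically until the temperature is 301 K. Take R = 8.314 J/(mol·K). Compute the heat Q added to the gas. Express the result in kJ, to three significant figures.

Q ≈ -7.51 kJ

Isobaric: W = nRΔT = (1.02)(8.314)(-253) = -2146 J.
ΔU = nCᵥΔT with Cᵥ = 5R/2: ΔU = (1.02)(20.79)(-253) = -5364 J.
Q = ΔU + W = -5364 − 2146 = -7509 J.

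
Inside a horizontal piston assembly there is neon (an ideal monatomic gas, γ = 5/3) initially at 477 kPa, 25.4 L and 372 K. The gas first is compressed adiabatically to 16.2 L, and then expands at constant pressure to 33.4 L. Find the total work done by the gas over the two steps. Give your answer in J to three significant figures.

Step 1 (adiabatic): W = (P₁V₁ − P₂V₂)/(γ−1) = (12116 − 16352)/0.667 = -6354 J.
After step 1: P = 1009 kPa, V = 16.2 L, T = 502.1 K.
Step 2 (isobaric): W = PΔV = (1009 kPa)(33.4 − 16.2 L) = 17361 J.
W_total = -6354 + 17361 = 11007 J.

W_total ≈ 11000 J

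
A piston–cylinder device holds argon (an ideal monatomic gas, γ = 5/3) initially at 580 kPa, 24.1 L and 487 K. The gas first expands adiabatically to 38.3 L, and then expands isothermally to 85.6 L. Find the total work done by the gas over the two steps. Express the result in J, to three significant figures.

W_total ≈ 13800 J

Step 1 (adiabatic): W = (P₁V₁ − P₂V₂)/(γ−1) = (13978 − 10264)/0.667 = 5571 J.
After step 1: P = 268 kPa, V = 38.3 L, T = 357.6 K.
Step 2 (isothermal): W = P₁V₁ ln(V₂/V₁) = (10264) ln(85.6/38.3) = 8255 J.
W_total = 5571 + 8255 = 13826 J.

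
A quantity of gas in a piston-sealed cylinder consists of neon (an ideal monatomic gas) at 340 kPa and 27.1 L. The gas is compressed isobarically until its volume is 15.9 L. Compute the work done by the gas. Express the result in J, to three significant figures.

Isobaric: W = P ΔV.
W = (340 kPa)(15.9 − 27.1 L) = (340)(-11.2) = -3808 J.

W ≈ -3810 J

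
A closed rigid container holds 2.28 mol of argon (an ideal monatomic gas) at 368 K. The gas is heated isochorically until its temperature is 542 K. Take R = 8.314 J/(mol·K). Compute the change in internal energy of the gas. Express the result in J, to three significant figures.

ΔU ≈ 4950 J

Constant volume ⇒ W = 0, so Q = ΔU = nCᵥΔT with Cᵥ = 3R/2 = 12.47 J/(mol·K).
ΔU = (2.28)(12.47)(542 − 368) = 4947 J.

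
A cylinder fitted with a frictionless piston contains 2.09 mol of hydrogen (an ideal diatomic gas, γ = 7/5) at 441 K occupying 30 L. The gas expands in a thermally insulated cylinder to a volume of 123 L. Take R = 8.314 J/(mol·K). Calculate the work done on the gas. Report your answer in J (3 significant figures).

W ≈ -8260 J

Adiabatic: TV^(γ−1) = const with γ = 7/5.
T₂ = T₁ (V₁/V₂)^(γ−1) = 441 × (30/123)^0.4 = 441 × 0.5687 = 250.8 K.
W_by = nCᵥ(T₁ − T₂) = (2.09)(20.79)(441 − 250.8) = 8262 J.
Work on gas = −W_by = -8262 J.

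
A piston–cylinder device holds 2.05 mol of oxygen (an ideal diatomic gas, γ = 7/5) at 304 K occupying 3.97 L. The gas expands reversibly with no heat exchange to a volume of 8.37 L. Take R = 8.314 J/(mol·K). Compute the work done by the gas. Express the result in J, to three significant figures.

W ≈ 3340 J

Adiabatic: TV^(γ−1) = const with γ = 7/5.
T₂ = T₁ (V₁/V₂)^(γ−1) = 304 × (3.97/8.37)^0.4 = 304 × 0.742 = 225.6 K.
W_by = nCᵥ(T₁ − T₂) = (2.05)(20.79)(304 − 225.6) = 3341 J.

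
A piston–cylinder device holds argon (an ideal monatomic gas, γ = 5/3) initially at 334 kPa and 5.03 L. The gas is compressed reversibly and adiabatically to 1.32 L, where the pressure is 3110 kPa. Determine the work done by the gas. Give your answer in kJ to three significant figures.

Adiabatic: W = (P₁V₁ − P₂V₂)/(γ − 1) with γ = 5/3.
P₁V₁ = 1680 J, P₂V₂ = 4105 J.
W = (1680 − 4105) / 0.6667 = -3638 J.

W ≈ -3.64 kJ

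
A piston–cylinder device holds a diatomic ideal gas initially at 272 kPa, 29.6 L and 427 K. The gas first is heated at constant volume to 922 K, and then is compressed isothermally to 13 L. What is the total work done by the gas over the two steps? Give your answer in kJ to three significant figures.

Step 1 (isochoric): W = 0 (constant volume).
After step 1: P = 587.3 kPa (V unchanged).
Step 2 (isothermal): W = P₁V₁ ln(V₂/V₁) = (17385) ln(13/29.6) = -14304 J.
W_total = 0 − 14304 = -14304 J.

W_total ≈ -14.3 kJ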